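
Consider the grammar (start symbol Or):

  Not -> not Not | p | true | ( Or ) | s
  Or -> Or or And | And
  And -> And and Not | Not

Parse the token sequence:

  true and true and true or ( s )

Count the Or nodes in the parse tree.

3

[Or [Or [And [And [And [Not true]] and [Not true]] and [Not true]]] or [And [Not ( [Or [And [Not s]]] )]]]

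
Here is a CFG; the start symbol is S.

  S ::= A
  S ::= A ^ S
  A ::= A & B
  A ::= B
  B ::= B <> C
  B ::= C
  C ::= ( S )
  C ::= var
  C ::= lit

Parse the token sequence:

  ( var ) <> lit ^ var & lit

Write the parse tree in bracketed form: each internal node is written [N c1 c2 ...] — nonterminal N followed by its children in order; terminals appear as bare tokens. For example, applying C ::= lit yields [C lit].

S
A ^ S
B ^ S
B <> C ^ S
C <> C ^ S
( S ) <> C ^ S
( A ) <> C ^ S
( B ) <> C ^ S
( C ) <> C ^ S
( var ) <> C ^ S
( var ) <> lit ^ S
( var ) <> lit ^ A
( var ) <> lit ^ A & B
( var ) <> lit ^ B & B
( var ) <> lit ^ C & B
( var ) <> lit ^ var & B
( var ) <> lit ^ var & C
( var ) <> lit ^ var & lit

[S [A [B [B [C ( [S [A [B [C var]]]] )]] <> [C lit]]] ^ [S [A [A [B [C var]]] & [B [C lit]]]]]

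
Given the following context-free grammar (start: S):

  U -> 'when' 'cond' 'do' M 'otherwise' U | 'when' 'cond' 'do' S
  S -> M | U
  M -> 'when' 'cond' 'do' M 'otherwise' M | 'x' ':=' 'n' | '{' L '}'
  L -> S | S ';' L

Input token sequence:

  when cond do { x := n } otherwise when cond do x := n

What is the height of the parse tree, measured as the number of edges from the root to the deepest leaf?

6

[S [U when cond do [M { [L [S [M x := n]]] }] otherwise [U when cond do [S [M x := n]]]]]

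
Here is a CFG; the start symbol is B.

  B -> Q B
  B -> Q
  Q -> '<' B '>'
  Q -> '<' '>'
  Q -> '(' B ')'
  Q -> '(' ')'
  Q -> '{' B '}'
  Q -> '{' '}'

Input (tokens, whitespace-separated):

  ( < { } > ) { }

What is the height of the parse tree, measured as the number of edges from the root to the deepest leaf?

[B [Q ( [B [Q < [B [Q { }]] >]] )] [B [Q { }]]]

6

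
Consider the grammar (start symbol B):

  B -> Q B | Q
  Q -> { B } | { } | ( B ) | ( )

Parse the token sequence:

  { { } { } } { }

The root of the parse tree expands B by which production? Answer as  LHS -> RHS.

B -> Q B

[B [Q { [B [Q { }] [B [Q { }]]] }] [B [Q { }]]]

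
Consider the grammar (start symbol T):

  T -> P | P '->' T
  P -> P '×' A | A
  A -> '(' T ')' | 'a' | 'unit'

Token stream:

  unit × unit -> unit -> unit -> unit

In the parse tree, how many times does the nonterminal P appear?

[T [P [P [A unit]] × [A unit]] -> [T [P [A unit]] -> [T [P [A unit]] -> [T [P [A unit]]]]]]

5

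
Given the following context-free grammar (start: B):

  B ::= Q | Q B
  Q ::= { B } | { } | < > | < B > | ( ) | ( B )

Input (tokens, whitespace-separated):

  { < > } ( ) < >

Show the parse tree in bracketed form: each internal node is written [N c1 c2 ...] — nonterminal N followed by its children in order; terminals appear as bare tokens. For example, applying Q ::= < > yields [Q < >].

[B [Q { [B [Q < >]] }] [B [Q ( )] [B [Q < >]]]]

B
Q B
{ B } B
{ Q } B
{ < > } B
{ < > } Q B
{ < > } ( ) B
{ < > } ( ) Q
{ < > } ( ) < >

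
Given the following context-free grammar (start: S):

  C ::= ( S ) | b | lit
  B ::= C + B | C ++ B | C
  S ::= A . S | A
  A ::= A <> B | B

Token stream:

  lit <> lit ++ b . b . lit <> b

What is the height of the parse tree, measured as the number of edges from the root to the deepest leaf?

[S [A [A [B [C lit]]] <> [B [C lit] ++ [B [C b]]]] . [S [A [B [C b]]] . [S [A [A [B [C lit]]] <> [B [C b]]]]]]

7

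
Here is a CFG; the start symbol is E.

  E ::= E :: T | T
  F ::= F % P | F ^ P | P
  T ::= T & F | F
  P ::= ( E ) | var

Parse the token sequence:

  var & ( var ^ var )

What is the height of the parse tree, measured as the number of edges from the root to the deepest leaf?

[E [T [T [F [P var]]] & [F [P ( [E [T [F [F [P var]] ^ [P var]]]] )]]]]

9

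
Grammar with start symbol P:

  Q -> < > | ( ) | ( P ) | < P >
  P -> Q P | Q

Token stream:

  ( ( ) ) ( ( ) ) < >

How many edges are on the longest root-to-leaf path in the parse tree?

[P [Q ( [P [Q ( )]] )] [P [Q ( [P [Q ( )]] )] [P [Q < >]]]]

5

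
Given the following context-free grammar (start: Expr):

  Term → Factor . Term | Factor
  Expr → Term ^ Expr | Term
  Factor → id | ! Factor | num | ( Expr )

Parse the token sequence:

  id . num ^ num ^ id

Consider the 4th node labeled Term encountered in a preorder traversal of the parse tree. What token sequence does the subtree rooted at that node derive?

id

[Expr [Term [Factor id] . [Term [Factor num]]] ^ [Expr [Term [Factor num]] ^ [Expr [Term [Factor id]]]]]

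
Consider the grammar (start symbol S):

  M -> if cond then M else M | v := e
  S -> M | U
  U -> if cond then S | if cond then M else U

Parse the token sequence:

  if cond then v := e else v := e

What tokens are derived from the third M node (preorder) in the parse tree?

v := e

[S [M if cond then [M v := e] else [M v := e]]]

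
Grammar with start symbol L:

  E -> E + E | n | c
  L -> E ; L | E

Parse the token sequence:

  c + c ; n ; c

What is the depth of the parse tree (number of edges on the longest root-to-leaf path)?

4

[L [E [E c] + [E c]] ; [L [E n] ; [L [E c]]]]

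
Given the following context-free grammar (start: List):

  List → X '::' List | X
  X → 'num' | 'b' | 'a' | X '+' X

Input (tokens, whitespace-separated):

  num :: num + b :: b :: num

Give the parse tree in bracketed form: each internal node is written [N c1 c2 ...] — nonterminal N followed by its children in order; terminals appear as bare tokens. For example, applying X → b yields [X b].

List
X :: List
num :: List
num :: X :: List
num :: X + X :: List
num :: num + X :: List
num :: num + b :: List
num :: num + b :: X :: List
num :: num + b :: b :: List
num :: num + b :: b :: X
num :: num + b :: b :: num

[List [X num] :: [List [X [X num] + [X b]] :: [List [X b] :: [List [X num]]]]]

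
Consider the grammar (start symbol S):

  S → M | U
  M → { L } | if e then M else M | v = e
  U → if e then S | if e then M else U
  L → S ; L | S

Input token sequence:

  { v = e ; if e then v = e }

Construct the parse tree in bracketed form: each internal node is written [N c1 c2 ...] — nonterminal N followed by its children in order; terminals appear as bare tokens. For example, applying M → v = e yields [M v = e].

S
M
{ L }
{ S ; L }
{ M ; L }
{ v = e ; L }
{ v = e ; S }
{ v = e ; U }
{ v = e ; if e then S }
{ v = e ; if e then M }
{ v = e ; if e then v = e }

[S [M { [L [S [M v = e]] ; [L [S [U if e then [S [M v = e]]]]]] }]]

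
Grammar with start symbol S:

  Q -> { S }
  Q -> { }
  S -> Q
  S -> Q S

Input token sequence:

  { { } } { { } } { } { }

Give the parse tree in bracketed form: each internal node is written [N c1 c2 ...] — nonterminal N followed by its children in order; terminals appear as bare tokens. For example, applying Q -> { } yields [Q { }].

S
Q S
{ S } S
{ Q } S
{ { } } S
{ { } } Q S
{ { } } { S } S
{ { } } { Q } S
{ { } } { { } } S
{ { } } { { } } Q S
{ { } } { { } } { } S
{ { } } { { } } { } Q
{ { } } { { } } { } { }

[S [Q { [S [Q { }]] }] [S [Q { [S [Q { }]] }] [S [Q { }] [S [Q { }]]]]]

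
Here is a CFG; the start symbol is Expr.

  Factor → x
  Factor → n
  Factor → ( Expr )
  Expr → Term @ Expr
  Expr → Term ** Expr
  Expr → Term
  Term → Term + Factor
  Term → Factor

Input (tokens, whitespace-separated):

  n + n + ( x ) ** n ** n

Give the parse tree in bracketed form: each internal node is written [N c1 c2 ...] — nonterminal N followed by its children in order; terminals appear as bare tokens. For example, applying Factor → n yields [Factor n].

Expr
Term ** Expr
Term + Factor ** Expr
Term + Factor + Factor ** Expr
Factor + Factor + Factor ** Expr
n + Factor + Factor ** Expr
n + n + Factor ** Expr
n + n + ( Expr ) ** Expr
n + n + ( Term ) ** Expr
n + n + ( Factor ) ** Expr
n + n + ( x ) ** Expr
n + n + ( x ) ** Term ** Expr
n + n + ( x ) ** Factor ** Expr
n + n + ( x ) ** n ** Expr
n + n + ( x ) ** n ** Term
n + n + ( x ) ** n ** Factor
n + n + ( x ) ** n ** n

[Expr [Term [Term [Term [Factor n]] + [Factor n]] + [Factor ( [Expr [Term [Factor x]]] )]] ** [Expr [Term [Factor n]] ** [Expr [Term [Factor n]]]]]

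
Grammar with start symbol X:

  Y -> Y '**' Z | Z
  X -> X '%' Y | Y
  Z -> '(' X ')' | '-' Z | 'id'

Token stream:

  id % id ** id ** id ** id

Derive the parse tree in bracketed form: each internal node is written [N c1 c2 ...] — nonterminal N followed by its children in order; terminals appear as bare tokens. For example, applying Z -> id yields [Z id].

X
X % Y
Y % Y
Z % Y
id % Y
id % Y ** Z
id % Y ** Z ** Z
id % Y ** Z ** Z ** Z
id % Z ** Z ** Z ** Z
id % id ** Z ** Z ** Z
id % id ** id ** Z ** Z
id % id ** id ** id ** Z
id % id ** id ** id ** id

[X [X [Y [Z id]]] % [Y [Y [Y [Y [Z id]] ** [Z id]] ** [Z id]] ** [Z id]]]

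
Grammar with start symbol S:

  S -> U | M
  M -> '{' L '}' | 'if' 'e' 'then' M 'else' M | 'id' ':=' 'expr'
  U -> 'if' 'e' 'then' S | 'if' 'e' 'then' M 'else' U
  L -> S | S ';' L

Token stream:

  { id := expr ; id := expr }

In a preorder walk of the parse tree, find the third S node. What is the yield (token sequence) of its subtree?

id := expr

[S [M { [L [S [M id := expr]] ; [L [S [M id := expr]]]] }]]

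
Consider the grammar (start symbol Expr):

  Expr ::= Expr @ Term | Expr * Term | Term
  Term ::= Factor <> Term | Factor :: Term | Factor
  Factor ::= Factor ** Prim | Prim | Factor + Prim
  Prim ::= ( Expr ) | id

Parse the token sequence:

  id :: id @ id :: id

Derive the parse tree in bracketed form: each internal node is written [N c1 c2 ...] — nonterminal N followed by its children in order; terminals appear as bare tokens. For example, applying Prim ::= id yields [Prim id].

[Expr [Expr [Term [Factor [Prim id]] :: [Term [Factor [Prim id]]]]] @ [Term [Factor [Prim id]] :: [Term [Factor [Prim id]]]]]

Expr
Expr @ Term
Term @ Term
Factor :: Term @ Term
Prim :: Term @ Term
id :: Term @ Term
id :: Factor @ Term
id :: Prim @ Term
id :: id @ Term
id :: id @ Factor :: Term
id :: id @ Prim :: Term
id :: id @ id :: Term
id :: id @ id :: Factor
id :: id @ id :: Prim
id :: id @ id :: id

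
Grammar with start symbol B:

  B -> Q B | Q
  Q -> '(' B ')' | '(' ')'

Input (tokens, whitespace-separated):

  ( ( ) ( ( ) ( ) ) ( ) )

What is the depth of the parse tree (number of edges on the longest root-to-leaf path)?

[B [Q ( [B [Q ( )] [B [Q ( [B [Q ( )] [B [Q ( )]]] )] [B [Q ( )]]]] )]]

8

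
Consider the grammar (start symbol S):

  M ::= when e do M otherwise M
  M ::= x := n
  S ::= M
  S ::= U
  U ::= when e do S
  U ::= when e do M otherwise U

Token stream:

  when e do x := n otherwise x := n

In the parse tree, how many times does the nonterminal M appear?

[S [M when e do [M x := n] otherwise [M x := n]]]

3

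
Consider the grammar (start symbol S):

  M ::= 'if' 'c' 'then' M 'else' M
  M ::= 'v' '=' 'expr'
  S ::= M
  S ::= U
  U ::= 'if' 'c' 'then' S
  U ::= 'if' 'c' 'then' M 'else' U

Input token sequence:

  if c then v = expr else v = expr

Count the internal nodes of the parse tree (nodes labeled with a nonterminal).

[S [M if c then [M v = expr] else [M v = expr]]]

4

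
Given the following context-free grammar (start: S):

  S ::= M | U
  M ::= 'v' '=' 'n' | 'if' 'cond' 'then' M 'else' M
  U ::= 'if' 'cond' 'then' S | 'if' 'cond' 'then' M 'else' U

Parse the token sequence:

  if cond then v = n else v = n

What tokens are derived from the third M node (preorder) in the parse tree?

v = n

[S [M if cond then [M v = n] else [M v = n]]]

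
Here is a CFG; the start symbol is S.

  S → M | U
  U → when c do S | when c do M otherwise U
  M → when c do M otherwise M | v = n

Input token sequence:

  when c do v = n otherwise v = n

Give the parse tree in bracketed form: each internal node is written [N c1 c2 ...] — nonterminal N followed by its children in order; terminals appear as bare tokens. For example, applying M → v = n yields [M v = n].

S
M
when c do M otherwise M
when c do v = n otherwise M
when c do v = n otherwise v = n

[S [M when c do [M v = n] otherwise [M v = n]]]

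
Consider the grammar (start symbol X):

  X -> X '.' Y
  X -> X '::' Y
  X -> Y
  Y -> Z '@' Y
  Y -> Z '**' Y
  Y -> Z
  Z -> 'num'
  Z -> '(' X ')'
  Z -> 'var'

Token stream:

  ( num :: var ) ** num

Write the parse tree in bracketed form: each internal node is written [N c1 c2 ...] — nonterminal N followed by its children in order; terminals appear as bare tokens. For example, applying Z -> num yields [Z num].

X
Y
Z ** Y
( X ) ** Y
( X :: Y ) ** Y
( Y :: Y ) ** Y
( Z :: Y ) ** Y
( num :: Y ) ** Y
( num :: Z ) ** Y
( num :: var ) ** Y
( num :: var ) ** Z
( num :: var ) ** num

[X [Y [Z ( [X [X [Y [Z num]]] :: [Y [Z var]]] )] ** [Y [Z num]]]]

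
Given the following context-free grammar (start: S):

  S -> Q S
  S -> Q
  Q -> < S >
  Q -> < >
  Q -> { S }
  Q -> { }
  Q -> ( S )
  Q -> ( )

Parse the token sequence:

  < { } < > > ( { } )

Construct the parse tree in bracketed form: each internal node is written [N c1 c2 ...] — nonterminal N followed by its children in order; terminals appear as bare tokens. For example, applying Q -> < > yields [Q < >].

[S [Q < [S [Q { }] [S [Q < >]]] >] [S [Q ( [S [Q { }]] )]]]

S
Q S
< S > S
< Q S > S
< { } S > S
< { } Q > S
< { } < > > S
< { } < > > Q
< { } < > > ( S )
< { } < > > ( Q )
< { } < > > ( { } )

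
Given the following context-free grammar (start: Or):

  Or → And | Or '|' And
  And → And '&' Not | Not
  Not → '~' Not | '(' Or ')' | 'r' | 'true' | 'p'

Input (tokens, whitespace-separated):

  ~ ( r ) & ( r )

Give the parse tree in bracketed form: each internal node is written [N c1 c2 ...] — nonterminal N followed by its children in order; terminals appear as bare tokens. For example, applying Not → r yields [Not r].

Or
And
And & Not
Not & Not
~ Not & Not
~ ( Or ) & Not
~ ( And ) & Not
~ ( Not ) & Not
~ ( r ) & Not
~ ( r ) & ( Or )
~ ( r ) & ( And )
~ ( r ) & ( Not )
~ ( r ) & ( r )

[Or [And [And [Not ~ [Not ( [Or [And [Not r]]] )]]] & [Not ( [Or [And [Not r]]] )]]]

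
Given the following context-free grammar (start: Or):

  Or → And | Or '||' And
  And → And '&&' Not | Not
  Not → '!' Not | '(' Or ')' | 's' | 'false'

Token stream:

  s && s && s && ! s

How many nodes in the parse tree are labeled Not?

5

[Or [And [And [And [And [Not s]] && [Not s]] && [Not s]] && [Not ! [Not s]]]]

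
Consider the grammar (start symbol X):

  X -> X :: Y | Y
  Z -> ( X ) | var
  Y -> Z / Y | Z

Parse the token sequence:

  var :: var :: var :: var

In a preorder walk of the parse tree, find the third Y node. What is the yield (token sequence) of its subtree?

var

[X [X [X [X [Y [Z var]]] :: [Y [Z var]]] :: [Y [Z var]]] :: [Y [Z var]]]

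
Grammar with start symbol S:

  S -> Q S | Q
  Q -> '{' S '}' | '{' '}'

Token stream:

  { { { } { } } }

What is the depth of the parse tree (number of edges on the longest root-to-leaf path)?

7

[S [Q { [S [Q { [S [Q { }] [S [Q { }]]] }]] }]]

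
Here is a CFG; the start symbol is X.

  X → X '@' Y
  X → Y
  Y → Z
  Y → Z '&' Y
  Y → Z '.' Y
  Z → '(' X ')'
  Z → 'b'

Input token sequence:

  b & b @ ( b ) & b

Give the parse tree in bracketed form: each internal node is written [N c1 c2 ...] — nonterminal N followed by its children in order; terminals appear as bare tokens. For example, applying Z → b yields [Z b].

X
X @ Y
Y @ Y
Z & Y @ Y
b & Y @ Y
b & Z @ Y
b & b @ Y
b & b @ Z & Y
b & b @ ( X ) & Y
b & b @ ( Y ) & Y
b & b @ ( Z ) & Y
b & b @ ( b ) & Y
b & b @ ( b ) & Z
b & b @ ( b ) & b

[X [X [Y [Z b] & [Y [Z b]]]] @ [Y [Z ( [X [Y [Z b]]] )] & [Y [Z b]]]]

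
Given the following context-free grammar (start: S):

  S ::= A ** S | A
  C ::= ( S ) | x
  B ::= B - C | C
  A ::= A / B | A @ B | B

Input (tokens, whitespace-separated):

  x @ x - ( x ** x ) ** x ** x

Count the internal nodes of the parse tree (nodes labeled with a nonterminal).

[S [A [A [B [C x]]] @ [B [B [C x]] - [C ( [S [A [B [C x]]] ** [S [A [B [C x]]]]] )]]] ** [S [A [B [C x]]] ** [S [A [B [C x]]]]]]

25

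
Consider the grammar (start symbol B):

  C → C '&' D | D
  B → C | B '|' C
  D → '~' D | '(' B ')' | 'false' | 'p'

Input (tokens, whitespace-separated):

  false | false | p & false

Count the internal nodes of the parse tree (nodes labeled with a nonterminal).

[B [B [B [C [D false]]] | [C [D false]]] | [C [C [D p]] & [D false]]]

11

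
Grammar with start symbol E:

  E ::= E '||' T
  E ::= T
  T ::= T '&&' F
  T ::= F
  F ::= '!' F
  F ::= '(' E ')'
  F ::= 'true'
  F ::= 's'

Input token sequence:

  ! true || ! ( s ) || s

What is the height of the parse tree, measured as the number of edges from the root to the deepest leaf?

8

[E [E [E [T [F ! [F true]]]] || [T [F ! [F ( [E [T [F s]]] )]]]] || [T [F s]]]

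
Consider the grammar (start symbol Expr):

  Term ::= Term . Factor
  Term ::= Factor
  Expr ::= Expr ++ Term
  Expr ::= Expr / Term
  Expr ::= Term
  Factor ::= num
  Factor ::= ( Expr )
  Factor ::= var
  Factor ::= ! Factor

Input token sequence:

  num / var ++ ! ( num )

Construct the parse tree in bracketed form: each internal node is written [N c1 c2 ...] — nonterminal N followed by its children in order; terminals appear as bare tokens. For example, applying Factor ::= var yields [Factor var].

Expr
Expr ++ Term
Expr / Term ++ Term
Term / Term ++ Term
Factor / Term ++ Term
num / Term ++ Term
num / Factor ++ Term
num / var ++ Term
num / var ++ Factor
num / var ++ ! Factor
num / var ++ ! ( Expr )
num / var ++ ! ( Term )
num / var ++ ! ( Factor )
num / var ++ ! ( num )

[Expr [Expr [Expr [Term [Factor num]]] / [Term [Factor var]]] ++ [Term [Factor ! [Factor ( [Expr [Term [Factor num]]] )]]]]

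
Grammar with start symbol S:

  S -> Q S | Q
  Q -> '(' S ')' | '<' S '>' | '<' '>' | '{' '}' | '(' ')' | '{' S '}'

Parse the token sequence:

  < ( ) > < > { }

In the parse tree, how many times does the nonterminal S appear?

[S [Q < [S [Q ( )]] >] [S [Q < >] [S [Q { }]]]]

4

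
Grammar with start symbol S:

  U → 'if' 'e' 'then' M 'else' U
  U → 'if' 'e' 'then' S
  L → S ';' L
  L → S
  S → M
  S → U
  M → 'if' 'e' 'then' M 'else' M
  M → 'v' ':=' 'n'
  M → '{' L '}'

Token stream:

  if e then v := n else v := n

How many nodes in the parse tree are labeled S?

[S [M if e then [M v := n] else [M v := n]]]

1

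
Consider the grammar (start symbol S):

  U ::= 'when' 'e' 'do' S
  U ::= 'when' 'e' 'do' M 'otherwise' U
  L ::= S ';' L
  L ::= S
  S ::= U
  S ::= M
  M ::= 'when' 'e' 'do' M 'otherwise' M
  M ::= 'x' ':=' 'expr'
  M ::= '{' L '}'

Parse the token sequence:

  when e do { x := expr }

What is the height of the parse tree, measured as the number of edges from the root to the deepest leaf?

[S [U when e do [S [M { [L [S [M x := expr]]] }]]]]

7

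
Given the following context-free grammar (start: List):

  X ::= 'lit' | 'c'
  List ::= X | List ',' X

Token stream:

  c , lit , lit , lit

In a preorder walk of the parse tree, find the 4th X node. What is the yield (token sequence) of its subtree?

lit

[List [List [List [List [X c]] , [X lit]] , [X lit]] , [X lit]]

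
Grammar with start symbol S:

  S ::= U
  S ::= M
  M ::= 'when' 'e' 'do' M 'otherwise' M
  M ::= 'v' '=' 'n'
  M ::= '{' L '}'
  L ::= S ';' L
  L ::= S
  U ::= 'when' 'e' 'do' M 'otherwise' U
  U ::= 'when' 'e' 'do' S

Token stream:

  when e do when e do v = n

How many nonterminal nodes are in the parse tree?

[S [U when e do [S [U when e do [S [M v = n]]]]]]

6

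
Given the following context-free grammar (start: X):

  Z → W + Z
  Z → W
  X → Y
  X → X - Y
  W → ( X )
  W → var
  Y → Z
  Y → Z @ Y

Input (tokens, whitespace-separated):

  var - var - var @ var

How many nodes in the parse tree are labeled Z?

[X [X [X [Y [Z [W var]]]] - [Y [Z [W var]]]] - [Y [Z [W var]] @ [Y [Z [W var]]]]]

4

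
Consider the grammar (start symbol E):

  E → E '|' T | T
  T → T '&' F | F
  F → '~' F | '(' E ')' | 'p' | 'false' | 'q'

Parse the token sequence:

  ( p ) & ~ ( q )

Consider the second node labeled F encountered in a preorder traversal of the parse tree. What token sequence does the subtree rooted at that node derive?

[E [T [T [F ( [E [T [F p]]] )]] & [F ~ [F ( [E [T [F q]]] )]]]]

p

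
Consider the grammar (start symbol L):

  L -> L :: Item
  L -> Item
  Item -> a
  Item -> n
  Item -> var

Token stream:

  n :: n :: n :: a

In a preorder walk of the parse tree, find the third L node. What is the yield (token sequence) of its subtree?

n :: n

[L [L [L [L [Item n]] :: [Item n]] :: [Item n]] :: [Item a]]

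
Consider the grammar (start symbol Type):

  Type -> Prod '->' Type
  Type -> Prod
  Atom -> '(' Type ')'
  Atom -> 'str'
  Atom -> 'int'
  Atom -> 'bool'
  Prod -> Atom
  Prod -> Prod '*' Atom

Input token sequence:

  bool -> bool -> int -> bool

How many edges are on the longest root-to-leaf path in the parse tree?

6

[Type [Prod [Atom bool]] -> [Type [Prod [Atom bool]] -> [Type [Prod [Atom int]] -> [Type [Prod [Atom bool]]]]]]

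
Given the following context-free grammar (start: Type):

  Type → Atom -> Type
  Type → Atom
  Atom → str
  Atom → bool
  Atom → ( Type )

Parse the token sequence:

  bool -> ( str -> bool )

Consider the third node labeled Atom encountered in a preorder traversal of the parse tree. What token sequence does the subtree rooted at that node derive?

str

[Type [Atom bool] -> [Type [Atom ( [Type [Atom str] -> [Type [Atom bool]]] )]]]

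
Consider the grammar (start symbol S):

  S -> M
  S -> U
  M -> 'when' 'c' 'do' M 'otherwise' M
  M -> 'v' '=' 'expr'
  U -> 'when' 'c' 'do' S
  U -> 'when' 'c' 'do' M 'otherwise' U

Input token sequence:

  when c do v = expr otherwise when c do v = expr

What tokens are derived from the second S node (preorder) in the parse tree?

v = expr

[S [U when c do [M v = expr] otherwise [U when c do [S [M v = expr]]]]]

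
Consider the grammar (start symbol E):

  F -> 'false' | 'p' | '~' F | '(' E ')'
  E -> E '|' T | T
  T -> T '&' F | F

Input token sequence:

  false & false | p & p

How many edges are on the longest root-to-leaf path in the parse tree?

5

[E [E [T [T [F false]] & [F false]]] | [T [T [F p]] & [F p]]]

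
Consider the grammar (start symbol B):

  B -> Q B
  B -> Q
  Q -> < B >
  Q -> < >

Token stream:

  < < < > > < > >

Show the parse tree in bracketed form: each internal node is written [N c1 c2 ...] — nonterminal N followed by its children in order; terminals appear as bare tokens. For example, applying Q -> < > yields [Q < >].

[B [Q < [B [Q < [B [Q < >]] >] [B [Q < >]]] >]]

B
Q
< B >
< Q B >
< < B > B >
< < Q > B >
< < < > > B >
< < < > > Q >
< < < > > < > >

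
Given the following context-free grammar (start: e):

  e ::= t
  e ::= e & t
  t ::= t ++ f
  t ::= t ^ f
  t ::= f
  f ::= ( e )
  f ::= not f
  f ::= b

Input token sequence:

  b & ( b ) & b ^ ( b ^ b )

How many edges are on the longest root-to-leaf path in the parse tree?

[e [e [e [t [f b]]] & [t [f ( [e [t [f b]]] )]]] & [t [t [f b]] ^ [f ( [e [t [t [f b]] ^ [f b]]] )]]]

7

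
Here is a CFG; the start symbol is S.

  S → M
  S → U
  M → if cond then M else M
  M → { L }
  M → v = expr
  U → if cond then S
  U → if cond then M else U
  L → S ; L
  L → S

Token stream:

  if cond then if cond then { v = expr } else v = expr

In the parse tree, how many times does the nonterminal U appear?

[S [U if cond then [S [M if cond then [M { [L [S [M v = expr]]] }] else [M v = expr]]]]]

1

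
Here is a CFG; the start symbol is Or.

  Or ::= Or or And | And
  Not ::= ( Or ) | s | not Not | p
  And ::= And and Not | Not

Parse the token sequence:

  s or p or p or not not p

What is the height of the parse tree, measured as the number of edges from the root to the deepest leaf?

6

[Or [Or [Or [Or [And [Not s]]] or [And [Not p]]] or [And [Not p]]] or [And [Not not [Not not [Not p]]]]]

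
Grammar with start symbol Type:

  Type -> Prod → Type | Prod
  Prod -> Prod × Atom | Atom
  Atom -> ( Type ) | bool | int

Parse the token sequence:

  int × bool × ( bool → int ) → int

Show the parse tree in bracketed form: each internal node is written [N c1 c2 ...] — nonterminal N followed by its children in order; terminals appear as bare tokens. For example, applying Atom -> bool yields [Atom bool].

Type
Prod → Type
Prod × Atom → Type
Prod × Atom × Atom → Type
Atom × Atom × Atom → Type
int × Atom × Atom → Type
int × bool × Atom → Type
int × bool × ( Type ) → Type
int × bool × ( Prod → Type ) → Type
int × bool × ( Atom → Type ) → Type
int × bool × ( bool → Type ) → Type
int × bool × ( bool → Prod ) → Type
int × bool × ( bool → Atom ) → Type
int × bool × ( bool → int ) → Type
int × bool × ( bool → int ) → Prod
int × bool × ( bool → int ) → Atom
int × bool × ( bool → int ) → int

[Type [Prod [Prod [Prod [Atom int]] × [Atom bool]] × [Atom ( [Type [Prod [Atom bool]] → [Type [Prod [Atom int]]]] )]] → [Type [Prod [Atom int]]]]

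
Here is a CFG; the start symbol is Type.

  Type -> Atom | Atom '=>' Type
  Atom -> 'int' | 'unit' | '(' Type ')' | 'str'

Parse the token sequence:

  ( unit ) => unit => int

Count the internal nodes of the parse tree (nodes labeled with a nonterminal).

[Type [Atom ( [Type [Atom unit]] )] => [Type [Atom unit] => [Type [Atom int]]]]

8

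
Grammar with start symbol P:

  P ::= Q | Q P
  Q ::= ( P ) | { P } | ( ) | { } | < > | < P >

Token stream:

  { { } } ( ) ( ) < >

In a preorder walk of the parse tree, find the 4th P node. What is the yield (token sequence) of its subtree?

[P [Q { [P [Q { }]] }] [P [Q ( )] [P [Q ( )] [P [Q < >]]]]]

( ) < >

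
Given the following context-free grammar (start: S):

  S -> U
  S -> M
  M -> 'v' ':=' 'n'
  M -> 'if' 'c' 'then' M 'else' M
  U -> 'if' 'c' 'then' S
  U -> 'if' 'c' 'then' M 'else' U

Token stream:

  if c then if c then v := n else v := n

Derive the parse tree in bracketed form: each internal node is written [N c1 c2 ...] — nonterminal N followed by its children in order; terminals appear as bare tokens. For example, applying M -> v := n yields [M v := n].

S
U
if c then S
if c then M
if c then if c then M else M
if c then if c then v := n else M
if c then if c then v := n else v := n

[S [U if c then [S [M if c then [M v := n] else [M v := n]]]]]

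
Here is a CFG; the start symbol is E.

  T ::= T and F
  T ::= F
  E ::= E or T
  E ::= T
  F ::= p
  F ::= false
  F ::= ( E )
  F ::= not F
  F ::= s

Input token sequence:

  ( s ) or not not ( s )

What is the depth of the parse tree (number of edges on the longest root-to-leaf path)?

8

[E [E [T [F ( [E [T [F s]]] )]]] or [T [F not [F not [F ( [E [T [F s]]] )]]]]]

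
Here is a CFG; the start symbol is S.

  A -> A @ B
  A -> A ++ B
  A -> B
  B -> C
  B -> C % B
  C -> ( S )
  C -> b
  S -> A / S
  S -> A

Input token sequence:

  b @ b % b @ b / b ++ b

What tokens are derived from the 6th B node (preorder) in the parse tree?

[S [A [A [A [B [C b]]] @ [B [C b] % [B [C b]]]] @ [B [C b]]] / [S [A [A [B [C b]]] ++ [B [C b]]]]]

b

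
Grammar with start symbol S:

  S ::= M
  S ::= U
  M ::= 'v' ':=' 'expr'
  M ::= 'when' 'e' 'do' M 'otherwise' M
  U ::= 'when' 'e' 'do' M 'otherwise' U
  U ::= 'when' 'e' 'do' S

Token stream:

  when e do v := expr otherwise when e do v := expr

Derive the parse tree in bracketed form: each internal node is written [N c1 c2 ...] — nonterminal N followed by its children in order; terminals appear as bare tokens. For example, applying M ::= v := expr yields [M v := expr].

S
U
when e do M otherwise U
when e do v := expr otherwise U
when e do v := expr otherwise when e do S
when e do v := expr otherwise when e do M
when e do v := expr otherwise when e do v := expr

[S [U when e do [M v := expr] otherwise [U when e do [S [M v := expr]]]]]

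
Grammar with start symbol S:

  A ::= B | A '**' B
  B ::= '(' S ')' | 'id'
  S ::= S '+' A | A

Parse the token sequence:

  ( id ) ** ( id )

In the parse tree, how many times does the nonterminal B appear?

[S [A [A [B ( [S [A [B id]]] )]] ** [B ( [S [A [B id]]] )]]]

4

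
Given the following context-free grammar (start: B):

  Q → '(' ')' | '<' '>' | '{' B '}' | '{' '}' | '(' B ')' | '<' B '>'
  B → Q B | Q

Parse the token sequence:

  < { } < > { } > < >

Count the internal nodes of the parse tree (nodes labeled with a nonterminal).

10

[B [Q < [B [Q { }] [B [Q < >] [B [Q { }]]]] >] [B [Q < >]]]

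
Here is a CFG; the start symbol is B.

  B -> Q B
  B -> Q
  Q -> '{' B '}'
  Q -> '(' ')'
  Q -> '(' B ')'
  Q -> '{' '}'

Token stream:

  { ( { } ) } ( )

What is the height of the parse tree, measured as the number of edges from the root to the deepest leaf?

[B [Q { [B [Q ( [B [Q { }]] )]] }] [B [Q ( )]]]

6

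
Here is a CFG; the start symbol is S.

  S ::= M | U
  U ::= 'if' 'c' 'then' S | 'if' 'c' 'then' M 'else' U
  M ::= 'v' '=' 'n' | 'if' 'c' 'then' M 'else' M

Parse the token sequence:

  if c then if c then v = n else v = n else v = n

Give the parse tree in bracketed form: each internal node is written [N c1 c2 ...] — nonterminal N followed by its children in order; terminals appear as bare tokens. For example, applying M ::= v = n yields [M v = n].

[S [M if c then [M if c then [M v = n] else [M v = n]] else [M v = n]]]

S
M
if c then M else M
if c then if c then M else M else M
if c then if c then v = n else M else M
if c then if c then v = n else v = n else M
if c then if c then v = n else v = n else v = n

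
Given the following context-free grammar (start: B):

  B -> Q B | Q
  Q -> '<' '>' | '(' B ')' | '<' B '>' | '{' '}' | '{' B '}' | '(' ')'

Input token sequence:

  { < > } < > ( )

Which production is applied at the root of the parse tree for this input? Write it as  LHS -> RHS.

[B [Q { [B [Q < >]] }] [B [Q < >] [B [Q ( )]]]]

B -> Q B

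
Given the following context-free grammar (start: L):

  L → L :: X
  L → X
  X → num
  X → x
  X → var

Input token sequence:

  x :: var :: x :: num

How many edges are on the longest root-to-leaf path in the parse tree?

[L [L [L [L [X x]] :: [X var]] :: [X x]] :: [X num]]

5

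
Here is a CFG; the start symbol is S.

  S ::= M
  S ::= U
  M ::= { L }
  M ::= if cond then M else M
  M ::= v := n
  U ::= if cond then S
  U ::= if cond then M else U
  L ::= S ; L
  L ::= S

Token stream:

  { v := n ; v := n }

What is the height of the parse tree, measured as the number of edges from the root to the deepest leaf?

[S [M { [L [S [M v := n]] ; [L [S [M v := n]]]] }]]

6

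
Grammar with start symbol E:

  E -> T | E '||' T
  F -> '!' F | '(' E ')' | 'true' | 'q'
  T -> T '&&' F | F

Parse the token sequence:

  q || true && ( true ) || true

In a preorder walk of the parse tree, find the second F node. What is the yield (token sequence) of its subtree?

[E [E [E [T [F q]]] || [T [T [F true]] && [F ( [E [T [F true]]] )]]] || [T [F true]]]

true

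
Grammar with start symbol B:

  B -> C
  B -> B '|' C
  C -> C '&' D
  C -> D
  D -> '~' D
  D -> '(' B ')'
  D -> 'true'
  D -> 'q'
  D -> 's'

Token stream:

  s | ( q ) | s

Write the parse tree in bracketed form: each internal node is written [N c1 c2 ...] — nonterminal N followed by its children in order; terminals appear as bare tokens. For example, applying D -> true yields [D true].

B
B | C
B | C | C
C | C | C
D | C | C
s | C | C
s | D | C
s | ( B ) | C
s | ( C ) | C
s | ( D ) | C
s | ( q ) | C
s | ( q ) | D
s | ( q ) | s

[B [B [B [C [D s]]] | [C [D ( [B [C [D q]]] )]]] | [C [D s]]]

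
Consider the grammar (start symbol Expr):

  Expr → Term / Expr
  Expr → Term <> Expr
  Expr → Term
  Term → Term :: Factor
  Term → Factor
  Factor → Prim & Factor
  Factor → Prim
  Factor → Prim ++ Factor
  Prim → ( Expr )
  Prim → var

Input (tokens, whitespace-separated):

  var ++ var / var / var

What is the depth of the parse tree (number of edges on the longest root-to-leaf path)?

[Expr [Term [Factor [Prim var] ++ [Factor [Prim var]]]] / [Expr [Term [Factor [Prim var]]] / [Expr [Term [Factor [Prim var]]]]]]

6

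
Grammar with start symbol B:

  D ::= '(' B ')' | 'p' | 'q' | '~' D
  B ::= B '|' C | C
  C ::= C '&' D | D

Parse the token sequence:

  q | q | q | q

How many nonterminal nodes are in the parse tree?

12

[B [B [B [B [C [D q]]] | [C [D q]]] | [C [D q]]] | [C [D q]]]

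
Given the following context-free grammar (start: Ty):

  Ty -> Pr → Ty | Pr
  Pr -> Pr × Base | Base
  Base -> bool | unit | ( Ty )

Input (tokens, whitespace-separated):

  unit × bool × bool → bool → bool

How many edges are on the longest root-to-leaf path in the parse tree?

5

[Ty [Pr [Pr [Pr [Base unit]] × [Base bool]] × [Base bool]] → [Ty [Pr [Base bool]] → [Ty [Pr [Base bool]]]]]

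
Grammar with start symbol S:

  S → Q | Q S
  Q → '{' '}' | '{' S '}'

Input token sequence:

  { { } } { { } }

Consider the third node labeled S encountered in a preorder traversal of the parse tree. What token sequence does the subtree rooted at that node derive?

[S [Q { [S [Q { }]] }] [S [Q { [S [Q { }]] }]]]

{ { } }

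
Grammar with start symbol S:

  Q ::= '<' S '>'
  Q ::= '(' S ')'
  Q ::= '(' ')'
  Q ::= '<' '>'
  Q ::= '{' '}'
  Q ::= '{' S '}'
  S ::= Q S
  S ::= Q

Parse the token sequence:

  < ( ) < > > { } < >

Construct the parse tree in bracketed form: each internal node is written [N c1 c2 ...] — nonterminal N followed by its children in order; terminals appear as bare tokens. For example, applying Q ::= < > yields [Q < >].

S
Q S
< S > S
< Q S > S
< ( ) S > S
< ( ) Q > S
< ( ) < > > S
< ( ) < > > Q S
< ( ) < > > { } S
< ( ) < > > { } Q
< ( ) < > > { } < >

[S [Q < [S [Q ( )] [S [Q < >]]] >] [S [Q { }] [S [Q < >]]]]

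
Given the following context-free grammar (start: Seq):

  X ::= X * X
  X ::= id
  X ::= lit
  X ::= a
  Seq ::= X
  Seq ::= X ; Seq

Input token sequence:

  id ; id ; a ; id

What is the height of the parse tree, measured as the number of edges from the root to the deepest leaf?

5

[Seq [X id] ; [Seq [X id] ; [Seq [X a] ; [Seq [X id]]]]]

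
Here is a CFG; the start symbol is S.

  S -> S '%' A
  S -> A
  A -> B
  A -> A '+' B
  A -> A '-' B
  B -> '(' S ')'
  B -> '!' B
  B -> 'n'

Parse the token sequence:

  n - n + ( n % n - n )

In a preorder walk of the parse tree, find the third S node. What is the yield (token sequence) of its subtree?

[S [A [A [A [B n]] - [B n]] + [B ( [S [S [A [B n]]] % [A [A [B n]] - [B n]]] )]]]

n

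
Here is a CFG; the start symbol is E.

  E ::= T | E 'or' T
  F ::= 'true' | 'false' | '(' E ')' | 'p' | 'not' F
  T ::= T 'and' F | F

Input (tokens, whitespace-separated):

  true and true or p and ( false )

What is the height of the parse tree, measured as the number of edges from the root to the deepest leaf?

6

[E [E [T [T [F true]] and [F true]]] or [T [T [F p]] and [F ( [E [T [F false]]] )]]]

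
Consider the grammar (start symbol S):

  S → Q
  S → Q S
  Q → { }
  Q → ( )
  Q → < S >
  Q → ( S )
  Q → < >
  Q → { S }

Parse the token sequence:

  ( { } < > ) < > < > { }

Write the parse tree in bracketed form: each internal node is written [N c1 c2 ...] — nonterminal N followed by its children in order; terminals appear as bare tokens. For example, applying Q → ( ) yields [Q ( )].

S
Q S
( S ) S
( Q S ) S
( { } S ) S
( { } Q ) S
( { } < > ) S
( { } < > ) Q S
( { } < > ) < > S
( { } < > ) < > Q S
( { } < > ) < > < > S
( { } < > ) < > < > Q
( { } < > ) < > < > { }

[S [Q ( [S [Q { }] [S [Q < >]]] )] [S [Q < >] [S [Q < >] [S [Q { }]]]]]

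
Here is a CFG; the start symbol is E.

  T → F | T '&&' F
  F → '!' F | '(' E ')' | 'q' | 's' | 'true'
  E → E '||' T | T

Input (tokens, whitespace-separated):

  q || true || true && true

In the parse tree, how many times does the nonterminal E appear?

3

[E [E [E [T [F q]]] || [T [F true]]] || [T [T [F true]] && [F true]]]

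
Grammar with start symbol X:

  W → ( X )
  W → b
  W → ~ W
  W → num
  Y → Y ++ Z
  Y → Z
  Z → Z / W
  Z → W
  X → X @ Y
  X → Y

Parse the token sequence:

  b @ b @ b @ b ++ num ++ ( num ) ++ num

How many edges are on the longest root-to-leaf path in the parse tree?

[X [X [X [X [Y [Z [W b]]]] @ [Y [Z [W b]]]] @ [Y [Z [W b]]]] @ [Y [Y [Y [Y [Z [W b]]] ++ [Z [W num]]] ++ [Z [W ( [X [Y [Z [W num]]]] )]]] ++ [Z [W num]]]]

9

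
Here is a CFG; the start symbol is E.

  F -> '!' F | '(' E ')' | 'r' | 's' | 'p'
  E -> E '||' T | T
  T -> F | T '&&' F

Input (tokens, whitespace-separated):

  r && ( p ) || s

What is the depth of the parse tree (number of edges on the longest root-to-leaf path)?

[E [E [T [T [F r]] && [F ( [E [T [F p]]] )]]] || [T [F s]]]

7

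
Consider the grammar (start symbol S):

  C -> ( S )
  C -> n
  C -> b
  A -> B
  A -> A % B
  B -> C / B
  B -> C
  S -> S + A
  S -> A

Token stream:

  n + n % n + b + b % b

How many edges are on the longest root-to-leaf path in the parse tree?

7

[S [S [S [S [A [B [C n]]]] + [A [A [B [C n]]] % [B [C n]]]] + [A [B [C b]]]] + [A [A [B [C b]]] % [B [C b]]]]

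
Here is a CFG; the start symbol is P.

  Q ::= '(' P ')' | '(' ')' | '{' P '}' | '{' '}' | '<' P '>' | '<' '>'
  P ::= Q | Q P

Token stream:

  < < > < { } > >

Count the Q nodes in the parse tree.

[P [Q < [P [Q < >] [P [Q < [P [Q { }]] >]]] >]]

4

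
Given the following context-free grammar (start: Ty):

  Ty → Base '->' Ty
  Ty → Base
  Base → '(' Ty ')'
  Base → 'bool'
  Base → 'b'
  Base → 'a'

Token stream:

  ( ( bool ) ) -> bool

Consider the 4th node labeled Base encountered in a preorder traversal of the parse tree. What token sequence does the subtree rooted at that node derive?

bool

[Ty [Base ( [Ty [Base ( [Ty [Base bool]] )]] )] -> [Ty [Base bool]]]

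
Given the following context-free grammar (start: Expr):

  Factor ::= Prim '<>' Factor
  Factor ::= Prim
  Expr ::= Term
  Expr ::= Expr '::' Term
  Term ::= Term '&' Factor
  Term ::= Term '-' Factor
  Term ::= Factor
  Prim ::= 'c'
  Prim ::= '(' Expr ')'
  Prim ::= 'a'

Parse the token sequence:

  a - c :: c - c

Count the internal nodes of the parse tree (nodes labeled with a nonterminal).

[Expr [Expr [Term [Term [Factor [Prim a]]] - [Factor [Prim c]]]] :: [Term [Term [Factor [Prim c]]] - [Factor [Prim c]]]]

14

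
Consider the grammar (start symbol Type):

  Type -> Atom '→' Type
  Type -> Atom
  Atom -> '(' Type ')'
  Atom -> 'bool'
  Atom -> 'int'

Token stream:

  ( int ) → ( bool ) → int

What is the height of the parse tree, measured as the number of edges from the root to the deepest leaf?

[Type [Atom ( [Type [Atom int]] )] → [Type [Atom ( [Type [Atom bool]] )] → [Type [Atom int]]]]

5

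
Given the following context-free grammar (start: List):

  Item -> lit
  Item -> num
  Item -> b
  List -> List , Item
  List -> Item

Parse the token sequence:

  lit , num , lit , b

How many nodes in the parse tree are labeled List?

4

[List [List [List [List [Item lit]] , [Item num]] , [Item lit]] , [Item b]]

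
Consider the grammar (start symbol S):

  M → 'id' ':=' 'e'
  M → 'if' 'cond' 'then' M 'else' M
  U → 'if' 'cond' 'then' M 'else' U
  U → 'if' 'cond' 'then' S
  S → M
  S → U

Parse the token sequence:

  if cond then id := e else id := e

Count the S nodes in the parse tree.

1

[S [M if cond then [M id := e] else [M id := e]]]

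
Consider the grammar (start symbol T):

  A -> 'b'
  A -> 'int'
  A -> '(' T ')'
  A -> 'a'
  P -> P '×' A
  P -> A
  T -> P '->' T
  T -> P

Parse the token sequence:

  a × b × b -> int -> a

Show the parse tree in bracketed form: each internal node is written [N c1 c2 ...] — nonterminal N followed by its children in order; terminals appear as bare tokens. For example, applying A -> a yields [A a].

T
P -> T
P × A -> T
P × A × A -> T
A × A × A -> T
a × A × A -> T
a × b × A -> T
a × b × b -> T
a × b × b -> P -> T
a × b × b -> A -> T
a × b × b -> int -> T
a × b × b -> int -> P
a × b × b -> int -> A
a × b × b -> int -> a

[T [P [P [P [A a]] × [A b]] × [A b]] -> [T [P [A int]] -> [T [P [A a]]]]]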